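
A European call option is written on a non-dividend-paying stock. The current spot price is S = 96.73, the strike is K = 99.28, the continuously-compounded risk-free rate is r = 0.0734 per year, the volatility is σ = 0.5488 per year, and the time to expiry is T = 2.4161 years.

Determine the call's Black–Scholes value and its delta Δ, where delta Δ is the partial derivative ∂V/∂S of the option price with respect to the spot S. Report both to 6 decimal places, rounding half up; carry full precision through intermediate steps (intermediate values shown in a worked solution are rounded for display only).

σ√T = 0.5488·√2.4161 = 0.853044
d₁ = (ln(S/K) + (r+σ²/2)T) / (σ√T) = (ln(96.73/99.28) + (0.0734+0.5488²/2)·2.4161) / 0.853044 = (-0.026021 + 0.541184) / 0.853044 = 0.603912
d₂ = d₁ − σ√T = 0.603912 − 0.853044 = -0.249133
e^{−rT} = e^{−0.0734·2.4161} = 0.837494
N(d₁) = 0.727049,  N(d₂) = 0.401629
Call price V = S·N(d₁) − K·e^{−rT}·N(d₂) = 70.327434 − 33.394000 = 36.933434
Δ = N(d₁) = 0.727049

price = 36.933434
Δ = 0.727049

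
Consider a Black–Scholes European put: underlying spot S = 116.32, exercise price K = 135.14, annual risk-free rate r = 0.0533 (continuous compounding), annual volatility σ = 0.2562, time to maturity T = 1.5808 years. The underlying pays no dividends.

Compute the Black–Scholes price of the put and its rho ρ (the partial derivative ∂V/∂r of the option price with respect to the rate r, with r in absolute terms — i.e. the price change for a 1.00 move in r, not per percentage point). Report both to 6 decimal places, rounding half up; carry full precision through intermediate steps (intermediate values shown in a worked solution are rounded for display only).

σ√T = 0.2562·√1.5808 = 0.322120
d₁ = (ln(S/K) + (r+σ²/2)T) / (σ√T) = (ln(116.32/135.14) + (0.0533+0.2562²/2)·1.5808) / 0.322120 = (-0.149966 + 0.136137) / 0.322120 = -0.042931
d₂ = d₁ − σ√T = -0.042931 − 0.322120 = -0.365051
e^{−rT} = e^{−0.0533·1.5808} = 0.919195
N(−d₁) = 0.517122,  N(−d₂) = 0.642463
Put price V = K·e^{−rT}·N(−d₂) − S·N(−d₁) = 79.806838 − 60.151610 = 19.655228
ρ = −K·T·e^{−rT}·N(−d₂) = -126.158649

price = 19.655228
ρ = -126.158649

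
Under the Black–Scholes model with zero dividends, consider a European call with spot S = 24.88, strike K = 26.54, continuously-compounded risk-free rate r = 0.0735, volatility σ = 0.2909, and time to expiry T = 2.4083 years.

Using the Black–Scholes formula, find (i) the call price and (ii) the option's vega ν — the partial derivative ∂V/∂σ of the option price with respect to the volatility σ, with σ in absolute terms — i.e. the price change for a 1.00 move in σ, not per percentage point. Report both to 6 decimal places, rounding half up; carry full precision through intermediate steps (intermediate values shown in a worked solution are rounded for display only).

σ√T = 0.2909·√2.4083 = 0.451439
d₁ = (ln(S/K) + (r+σ²/2)T) / (σ√T) = (ln(24.88/26.54) + (0.0735+0.2909²/2)·2.4083) / 0.451439 = (-0.064589 + 0.278909) / 0.451439 = 0.474748
d₂ = d₁ − σ√T = 0.474748 − 0.451439 = 0.023309
e^{−rT} = e^{−0.0735·2.4083} = 0.837771
N(d₁) = 0.682517,  N(d₂) = 0.509298
Call price V = S·N(d₁) − K·e^{−rT}·N(d₂) = 16.981018 − 11.323967 = 5.657051
φ(d₁) = (1/√(2π))·e^{−d₁²/2} = 0.356425
ν = S·φ(d₁)·√T = 13.761755

price = 5.657051
ν = 13.761755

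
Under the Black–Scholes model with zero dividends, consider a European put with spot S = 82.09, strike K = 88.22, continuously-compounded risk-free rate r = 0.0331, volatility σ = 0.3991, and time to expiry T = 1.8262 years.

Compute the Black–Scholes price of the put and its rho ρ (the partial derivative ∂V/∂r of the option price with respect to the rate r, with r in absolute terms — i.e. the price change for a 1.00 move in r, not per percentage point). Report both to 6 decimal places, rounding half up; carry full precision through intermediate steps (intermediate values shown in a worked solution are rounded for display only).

σ√T = 0.3991·√1.8262 = 0.539332
d₁ = (ln(S/K) + (r+σ²/2)T) / (σ√T) = (ln(82.09/88.22) + (0.0331+0.3991²/2)·1.8262) / 0.539332 = (-0.072017 + 0.205887) / 0.539332 = 0.248213
d₂ = d₁ − σ√T = 0.248213 − 0.539332 = -0.291119
e^{−rT} = e^{−0.0331·1.8262} = 0.941343
N(−d₁) = 0.401985,  N(−d₂) = 0.614520
Put price V = K·e^{−rT}·N(−d₂) − S·N(−d₁) = 51.032990 − 32.998938 = 18.034053
ρ = −K·T·e^{−rT}·N(−d₂) = -93.196447

price = 18.034053
ρ = -93.196447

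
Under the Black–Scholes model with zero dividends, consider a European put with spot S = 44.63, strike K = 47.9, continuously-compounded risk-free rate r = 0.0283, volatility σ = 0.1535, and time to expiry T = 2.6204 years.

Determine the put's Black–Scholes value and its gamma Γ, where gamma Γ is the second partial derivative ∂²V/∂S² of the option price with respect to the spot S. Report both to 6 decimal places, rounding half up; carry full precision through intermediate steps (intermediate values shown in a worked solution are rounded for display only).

price = 4.328803
Γ = 0.035633

σ√T = 0.1535·√2.6204 = 0.248480
d₁ = (ln(S/K) + (r+σ²/2)T) / (σ√T) = (ln(44.63/47.9) + (0.0283+0.1535²/2)·2.6204) / 0.248480 = (-0.070709 + 0.105029) / 0.248480 = 0.138117
d₂ = d₁ − σ√T = 0.138117 − 0.248480 = -0.110363
e^{−rT} = e^{−0.0283·2.6204} = 0.928526
N(−d₁) = 0.445074,  N(−d₂) = 0.543939
Put price V = K·e^{−rT}·N(−d₂) − S·N(−d₁) = 24.192456 − 19.863653 = 4.328803
φ(d₁) = (1/√(2π))·e^{−d₁²/2} = 0.395155
Γ = φ(d₁) / (S·σ·√T) = 0.035633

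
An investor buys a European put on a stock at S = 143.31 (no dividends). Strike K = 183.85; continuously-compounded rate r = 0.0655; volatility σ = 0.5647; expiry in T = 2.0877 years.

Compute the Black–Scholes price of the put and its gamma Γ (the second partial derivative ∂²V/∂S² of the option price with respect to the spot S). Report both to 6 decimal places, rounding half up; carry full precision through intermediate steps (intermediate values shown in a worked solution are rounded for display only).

σ√T = 0.5647·√2.0877 = 0.815928
d₁ = (ln(S/K) + (r+σ²/2)T) / (σ√T) = (ln(143.31/183.85) + (0.0655+0.5647²/2)·2.0877) / 0.815928 = (-0.249110 + 0.469614) / 0.815928 = 0.270249
d₂ = d₁ − σ√T = 0.270249 − 0.815928 = -0.545679
e^{−rT} = e^{−0.0655·2.0877} = 0.872193
N(−d₁) = 0.393484,  N(−d₂) = 0.707357
Put price V = K·e^{−rT}·N(−d₂) − S·N(−d₁) = 113.426581 − 56.390257 = 57.036324
φ(d₁) = (1/√(2π))·e^{−d₁²/2} = 0.384637
Γ = φ(d₁) / (S·σ·√T) = 0.003289

price = 57.036324
Γ = 0.003289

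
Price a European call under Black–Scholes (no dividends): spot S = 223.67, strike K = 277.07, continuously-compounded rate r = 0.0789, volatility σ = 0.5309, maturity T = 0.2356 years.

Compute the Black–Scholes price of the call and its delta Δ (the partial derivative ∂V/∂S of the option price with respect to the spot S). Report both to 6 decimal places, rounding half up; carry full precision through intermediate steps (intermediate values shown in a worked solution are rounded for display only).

σ√T = 0.5309·√0.2356 = 0.257692
d₁ = (ln(S/K) + (r+σ²/2)T) / (σ√T) = (ln(223.67/277.07) + (0.0789+0.5309²/2)·0.2356) / 0.257692 = (-0.214098 + 0.051791) / 0.257692 = -0.629850
d₂ = d₁ − σ√T = -0.629850 − 0.257692 = -0.887542
e^{−rT} = e^{−0.0789·0.2356} = 0.981583
N(d₁) = 0.264396,  N(d₂) = 0.187394
Call price V = S·N(d₁) − K·e^{−rT}·N(d₂) = 59.137535 − 50.964926 = 8.172609
Δ = N(d₁) = 0.264396

price = 8.172609
Δ = 0.264396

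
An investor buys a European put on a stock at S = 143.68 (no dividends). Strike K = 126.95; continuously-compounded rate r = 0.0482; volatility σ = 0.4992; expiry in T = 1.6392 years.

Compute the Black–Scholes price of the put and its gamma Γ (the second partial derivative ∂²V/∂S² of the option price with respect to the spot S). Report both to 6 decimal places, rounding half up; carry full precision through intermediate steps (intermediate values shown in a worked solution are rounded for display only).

σ√T = 0.4992·√1.6392 = 0.639132
d₁ = (ln(S/K) + (r+σ²/2)T) / (σ√T) = (ln(143.68/126.95) + (0.0482+0.4992²/2)·1.6392) / 0.639132 = (0.123795 + 0.283254) / 0.639132 = 0.636879
d₂ = d₁ − σ√T = 0.636879 − 0.639132 = -0.002253
e^{−rT} = e^{−0.0482·1.6392} = 0.924031
N(−d₁) = 0.262102,  N(−d₂) = 0.500899
Put price V = K·e^{−rT}·N(−d₂) − S·N(−d₁) = 58.758327 − 37.658803 = 21.099525
φ(d₁) = (1/√(2π))·e^{−d₁²/2} = 0.325711
Γ = φ(d₁) / (S·σ·√T) = 0.003547

price = 21.099525
Γ = 0.003547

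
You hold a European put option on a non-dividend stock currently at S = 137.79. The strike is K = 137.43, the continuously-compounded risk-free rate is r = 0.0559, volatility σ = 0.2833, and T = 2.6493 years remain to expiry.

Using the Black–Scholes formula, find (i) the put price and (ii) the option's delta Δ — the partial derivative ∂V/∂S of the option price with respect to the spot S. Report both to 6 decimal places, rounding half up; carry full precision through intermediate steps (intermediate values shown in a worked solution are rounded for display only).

price = 14.941193
Δ = -0.288627

σ√T = 0.2833·√2.6493 = 0.461118
d₁ = (ln(S/K) + (r+σ²/2)T) / (σ√T) = (ln(137.79/137.43) + (0.0559+0.2833²/2)·2.6493) / 0.461118 = (0.002616 + 0.254411) / 0.461118 = 0.557399
d₂ = d₁ − σ√T = 0.557399 − 0.461118 = 0.096281
e^{−rT} = e^{−0.0559·2.6493} = 0.862348
N(−d₁) = 0.288627,  N(−d₂) = 0.461649
Put price V = K·e^{−rT}·N(−d₂) − S·N(−d₁) = 54.711151 − 39.769958 = 14.941193
Δ = −N(−d₁) = -0.288627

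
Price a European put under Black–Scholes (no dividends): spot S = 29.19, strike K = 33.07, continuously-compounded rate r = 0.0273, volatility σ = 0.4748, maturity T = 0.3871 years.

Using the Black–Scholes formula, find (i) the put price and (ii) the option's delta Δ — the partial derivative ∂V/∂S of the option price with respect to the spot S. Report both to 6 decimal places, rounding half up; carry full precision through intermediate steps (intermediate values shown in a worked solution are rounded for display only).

σ√T = 0.4748·√0.3871 = 0.295408
d₁ = (ln(S/K) + (r+σ²/2)T) / (σ√T) = (ln(29.19/33.07) + (0.0273+0.4748²/2)·0.3871) / 0.295408 = (-0.124800 + 0.054201) / 0.295408 = -0.238990
d₂ = d₁ − σ√T = -0.238990 − 0.295408 = -0.534398
e^{−rT} = e^{−0.0273·0.3871} = 0.989488
N(−d₁) = 0.594443,  N(−d₂) = 0.703467
Put price V = K·e^{−rT}·N(−d₂) − S·N(−d₁) = 23.019099 − 17.351801 = 5.667298
Δ = −N(−d₁) = -0.594443

price = 5.667298
Δ = -0.594443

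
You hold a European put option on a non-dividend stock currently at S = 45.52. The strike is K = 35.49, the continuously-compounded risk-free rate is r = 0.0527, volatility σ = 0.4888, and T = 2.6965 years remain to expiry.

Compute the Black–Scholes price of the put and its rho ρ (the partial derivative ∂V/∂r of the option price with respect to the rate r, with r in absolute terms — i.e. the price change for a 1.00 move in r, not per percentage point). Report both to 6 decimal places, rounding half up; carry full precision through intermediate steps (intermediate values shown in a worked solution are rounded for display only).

σ√T = 0.4888·√2.6965 = 0.802660
d₁ = (ln(S/K) + (r+σ²/2)T) / (σ√T) = (ln(45.52/35.49) + (0.0527+0.4888²/2)·2.6965) / 0.802660 = (0.248901 + 0.464237) / 0.802660 = 0.888468
d₂ = d₁ − σ√T = 0.888468 − 0.802660 = 0.085809
e^{−rT} = e^{−0.0527·2.6965} = 0.867530
N(−d₁) = 0.187144,  N(−d₂) = 0.465809
Put price V = K·e^{−rT}·N(−d₂) − S·N(−d₁) = 14.341628 − 8.518816 = 5.822813
ρ = −K·T·e^{−rT}·N(−d₂) = -38.672201

price = 5.822813
ρ = -38.672201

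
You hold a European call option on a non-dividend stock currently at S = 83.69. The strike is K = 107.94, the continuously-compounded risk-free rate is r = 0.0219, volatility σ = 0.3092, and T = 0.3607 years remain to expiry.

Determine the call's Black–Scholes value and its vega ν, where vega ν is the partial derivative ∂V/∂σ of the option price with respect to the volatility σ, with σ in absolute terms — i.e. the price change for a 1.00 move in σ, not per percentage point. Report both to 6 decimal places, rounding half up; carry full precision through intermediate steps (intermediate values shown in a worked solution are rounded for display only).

price = 0.752115
ν = 9.354742

σ√T = 0.3092·√0.3607 = 0.185700
d₁ = (ln(S/K) + (r+σ²/2)T) / (σ√T) = (ln(83.69/107.94) + (0.0219+0.3092²/2)·0.3607) / 0.185700 = (-0.254456 + 0.025142) / 0.185700 = -1.234863
d₂ = d₁ − σ√T = -1.234863 − 0.185700 = -1.420563
e^{−rT} = e^{−0.0219·0.3607} = 0.992132
N(d₁) = 0.108441,  N(d₂) = 0.077722
Call price V = S·N(d₁) − K·e^{−rT}·N(d₂) = 9.075407 − 8.323292 = 0.752115
φ(d₁) = (1/√(2π))·e^{−d₁²/2} = 0.186117
ν = S·φ(d₁)·√T = 9.354742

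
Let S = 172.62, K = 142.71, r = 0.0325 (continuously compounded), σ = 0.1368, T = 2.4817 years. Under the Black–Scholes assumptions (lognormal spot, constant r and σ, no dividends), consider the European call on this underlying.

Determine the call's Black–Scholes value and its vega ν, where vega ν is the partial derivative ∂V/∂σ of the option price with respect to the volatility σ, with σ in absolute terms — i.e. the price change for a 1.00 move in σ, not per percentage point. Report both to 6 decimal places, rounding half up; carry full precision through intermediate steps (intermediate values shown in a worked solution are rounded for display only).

price = 42.580865
ν = 42.737980

σ√T = 0.1368·√2.4817 = 0.215507
d₁ = (ln(S/K) + (r+σ²/2)T) / (σ√T) = (ln(172.62/142.71) + (0.0325+0.1368²/2)·2.4817) / 0.215507 = (0.190278 + 0.103877) / 0.215507 = 1.364945
d₂ = d₁ − σ√T = 1.364945 − 0.215507 = 1.149439
e^{−rT} = e^{−0.0325·2.4817} = 0.922512
N(d₁) = 0.913865,  N(d₂) = 0.874812
Call price V = S·N(d₁) − K·e^{−rT}·N(d₂) = 157.751359 − 115.170494 = 42.580865
φ(d₁) = (1/√(2π))·e^{−d₁²/2} = 0.157162
ν = S·φ(d₁)·√T = 42.737980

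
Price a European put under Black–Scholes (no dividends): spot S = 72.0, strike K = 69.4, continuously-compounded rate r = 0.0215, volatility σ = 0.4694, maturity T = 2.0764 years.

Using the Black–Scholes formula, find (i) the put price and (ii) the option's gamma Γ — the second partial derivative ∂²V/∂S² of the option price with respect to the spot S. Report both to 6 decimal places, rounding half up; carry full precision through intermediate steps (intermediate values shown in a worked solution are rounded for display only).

price = 15.631586
Γ = 0.007374

σ√T = 0.4694·√2.0764 = 0.676392
d₁ = (ln(S/K) + (r+σ²/2)T) / (σ√T) = (ln(72.0/69.4) + (0.0215+0.4694²/2)·2.0764) / 0.676392 = (0.036779 + 0.273396) / 0.676392 = 0.458573
d₂ = d₁ − σ√T = 0.458573 − 0.676392 = -0.217819
e^{−rT} = e^{−0.0215·2.0764} = 0.956339
N(−d₁) = 0.323270,  N(−d₂) = 0.586215
Put price V = K·e^{−rT}·N(−d₂) − S·N(−d₁) = 38.907062 − 23.275475 = 15.631586
φ(d₁) = (1/√(2π))·e^{−d₁²/2} = 0.359126
Γ = φ(d₁) / (S·σ·√T) = 0.007374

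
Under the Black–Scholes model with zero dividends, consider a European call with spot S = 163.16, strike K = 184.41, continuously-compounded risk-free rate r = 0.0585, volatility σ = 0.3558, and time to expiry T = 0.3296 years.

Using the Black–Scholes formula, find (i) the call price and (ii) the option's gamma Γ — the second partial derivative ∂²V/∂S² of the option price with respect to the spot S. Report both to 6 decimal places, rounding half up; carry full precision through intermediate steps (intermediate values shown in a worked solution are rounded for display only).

σ√T = 0.3558·√0.3296 = 0.204268
d₁ = (ln(S/K) + (r+σ²/2)T) / (σ√T) = (ln(163.16/184.41) + (0.0585+0.3558²/2)·0.3296) / 0.204268 = (-0.122430 + 0.040144) / 0.204268 = -0.402834
d₂ = d₁ − σ√T = -0.402834 − 0.204268 = -0.607102
e^{−rT} = e^{−0.0585·0.3296} = 0.980903
N(d₁) = 0.343535,  N(d₂) = 0.271892
Call price V = S·N(d₁) − K·e^{−rT}·N(d₂) = 56.051185 − 49.182031 = 6.869154
φ(d₁) = (1/√(2π))·e^{−d₁²/2} = 0.367851
Γ = φ(d₁) / (S·σ·√T) = 0.011037

price = 6.869154
Γ = 0.011037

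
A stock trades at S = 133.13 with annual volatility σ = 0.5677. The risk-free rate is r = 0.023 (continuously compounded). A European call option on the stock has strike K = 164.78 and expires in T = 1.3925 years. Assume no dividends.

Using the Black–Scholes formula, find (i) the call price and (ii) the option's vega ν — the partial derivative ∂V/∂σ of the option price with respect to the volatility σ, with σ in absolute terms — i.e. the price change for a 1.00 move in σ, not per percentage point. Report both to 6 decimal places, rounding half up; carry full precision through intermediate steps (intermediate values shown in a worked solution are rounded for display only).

price = 26.508534
ν = 62.543681

σ√T = 0.5677·√1.3925 = 0.669910
d₁ = (ln(S/K) + (r+σ²/2)T) / (σ√T) = (ln(133.13/164.78) + (0.023+0.5677²/2)·1.3925) / 0.669910 = (-0.213285 + 0.256417) / 0.669910 = 0.064385
d₂ = d₁ − σ√T = 0.064385 − 0.669910 = -0.605525
e^{−rT} = e^{−0.023·1.3925} = 0.968480
N(d₁) = 0.525668,  N(d₂) = 0.272415
Call price V = S·N(d₁) − K·e^{−rT}·N(d₂) = 69.982197 − 43.473663 = 26.508534
φ(d₁) = (1/√(2π))·e^{−d₁²/2} = 0.398116
ν = S·φ(d₁)·√T = 62.543681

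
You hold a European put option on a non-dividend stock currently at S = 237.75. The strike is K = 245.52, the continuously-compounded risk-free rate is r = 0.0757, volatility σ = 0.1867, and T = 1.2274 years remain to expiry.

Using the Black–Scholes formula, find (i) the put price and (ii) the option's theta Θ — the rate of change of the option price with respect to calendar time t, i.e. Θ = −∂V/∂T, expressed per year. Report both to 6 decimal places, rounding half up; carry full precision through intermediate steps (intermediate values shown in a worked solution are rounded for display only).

price = 12.810058
Θ = -0.195642

σ√T = 0.1867·√1.2274 = 0.206841
d₁ = (ln(S/K) + (r+σ²/2)T) / (σ√T) = (ln(237.75/245.52) + (0.0757+0.1867²/2)·1.2274) / 0.206841 = (-0.032159 + 0.114306) / 0.206841 = 0.397150
d₂ = d₁ − σ√T = 0.397150 − 0.206841 = 0.190309
e^{−rT} = e^{−0.0757·1.2274} = 0.911272
N(−d₁) = 0.345628,  N(−d₂) = 0.424533
Put price V = K·e^{−rT}·N(−d₂) − S·N(−d₁) = 94.983174 − 82.173116 = 12.810058
φ(d₁) = (1/√(2π))·e^{−d₁²/2} = 0.368689
Θ = −S·φ(d₁)·σ/(2√T) + r·K·e^{−rT}·N(−d₂) = −7.385868 + 7.190226 = -0.195642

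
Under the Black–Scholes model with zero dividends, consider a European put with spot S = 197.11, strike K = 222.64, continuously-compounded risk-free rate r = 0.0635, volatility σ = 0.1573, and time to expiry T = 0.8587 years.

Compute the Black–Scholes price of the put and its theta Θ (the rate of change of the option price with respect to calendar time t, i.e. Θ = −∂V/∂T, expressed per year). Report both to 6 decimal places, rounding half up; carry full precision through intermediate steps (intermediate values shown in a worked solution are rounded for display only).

price = 19.945164
Θ = 3.228615

σ√T = 0.1573·√0.8587 = 0.145764
d₁ = (ln(S/K) + (r+σ²/2)T) / (σ√T) = (ln(197.11/222.64) + (0.0635+0.1573²/2)·0.8587) / 0.145764 = (-0.121794 + 0.065151) / 0.145764 = -0.388596
d₂ = d₁ − σ√T = -0.388596 − 0.145764 = -0.534360
e^{−rT} = e^{−0.0635·0.8587} = 0.946933
N(−d₁) = 0.651212,  N(−d₂) = 0.703454
Put price V = K·e^{−rT}·N(−d₂) − S·N(−d₁) = 148.305650 − 128.360487 = 19.945164
φ(d₁) = (1/√(2π))·e^{−d₁²/2} = 0.369930
Θ = −S·φ(d₁)·σ/(2√T) + r·K·e^{−rT}·N(−d₂) = −6.188794 + 9.417409 = 3.228615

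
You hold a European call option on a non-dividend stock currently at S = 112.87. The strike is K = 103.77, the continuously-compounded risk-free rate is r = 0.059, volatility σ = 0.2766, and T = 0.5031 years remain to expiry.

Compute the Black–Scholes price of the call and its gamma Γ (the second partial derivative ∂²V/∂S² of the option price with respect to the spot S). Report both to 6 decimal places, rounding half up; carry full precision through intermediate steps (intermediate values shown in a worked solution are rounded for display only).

σ√T = 0.2766·√0.5031 = 0.196191
d₁ = (ln(S/K) + (r+σ²/2)T) / (σ√T) = (ln(112.87/103.77) + (0.059+0.2766²/2)·0.5031) / 0.196191 = (0.084060 + 0.048928) / 0.196191 = 0.677850
d₂ = d₁ − σ√T = 0.677850 − 0.196191 = 0.481659
e^{−rT} = e^{−0.059·0.5031} = 0.970753
N(d₁) = 0.751067,  N(d₂) = 0.684976
Call price V = S·N(d₁) − K·e^{−rT}·N(d₂) = 84.772893 − 69.001097 = 15.771795
φ(d₁) = (1/√(2π))·e^{−d₁²/2} = 0.317055
Γ = φ(d₁) / (S·σ·√T) = 0.014318

price = 15.771795
Γ = 0.014318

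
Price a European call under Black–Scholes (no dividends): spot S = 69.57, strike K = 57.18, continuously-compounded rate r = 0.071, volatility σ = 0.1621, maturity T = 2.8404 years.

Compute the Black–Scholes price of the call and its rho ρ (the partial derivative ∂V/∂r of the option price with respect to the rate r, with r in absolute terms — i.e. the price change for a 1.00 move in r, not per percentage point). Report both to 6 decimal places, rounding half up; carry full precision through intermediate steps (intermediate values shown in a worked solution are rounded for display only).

σ√T = 0.1621·√2.8404 = 0.273195
d₁ = (ln(S/K) + (r+σ²/2)T) / (σ√T) = (ln(69.57/57.18) + (0.071+0.1621²/2)·2.8404) / 0.273195 = (0.196129 + 0.238986) / 0.273195 = 1.592692
d₂ = d₁ − σ√T = 1.592692 − 0.273195 = 1.319497
e^{−rT} = e^{−0.071·2.8404} = 0.817366
N(d₁) = 0.944385,  N(d₂) = 0.906498
Call price V = S·N(d₁) − K·e^{−rT}·N(d₂) = 65.700886 − 42.367002 = 23.333884
ρ = K·T·e^{−rT}·N(d₂) = 120.339233

price = 23.333884
ρ = 120.339233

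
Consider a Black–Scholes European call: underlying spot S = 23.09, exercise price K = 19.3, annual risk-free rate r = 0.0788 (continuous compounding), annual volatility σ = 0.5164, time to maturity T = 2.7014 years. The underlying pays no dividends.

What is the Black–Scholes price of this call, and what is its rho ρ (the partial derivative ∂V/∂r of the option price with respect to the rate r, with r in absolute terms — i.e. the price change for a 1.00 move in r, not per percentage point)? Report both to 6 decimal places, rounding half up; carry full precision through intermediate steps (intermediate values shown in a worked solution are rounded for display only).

price = 10.722025
ρ = 21.703352

σ√T = 0.5164·√2.7014 = 0.848752
d₁ = (ln(S/K) + (r+σ²/2)T) / (σ√T) = (ln(23.09/19.3) + (0.0788+0.5164²/2)·2.7014) / 0.848752 = (0.179295 + 0.573060) / 0.848752 = 0.886425
d₂ = d₁ − σ√T = 0.886425 − 0.848752 = 0.037673
e^{−rT} = e^{−0.0788·2.7014} = 0.808261
N(d₁) = 0.812306,  N(d₂) = 0.515026
Call price V = S·N(d₁) − K·e^{−rT}·N(d₂) = 18.756138 − 8.034113 = 10.722025
ρ = K·T·e^{−rT}·N(d₂) = 21.703352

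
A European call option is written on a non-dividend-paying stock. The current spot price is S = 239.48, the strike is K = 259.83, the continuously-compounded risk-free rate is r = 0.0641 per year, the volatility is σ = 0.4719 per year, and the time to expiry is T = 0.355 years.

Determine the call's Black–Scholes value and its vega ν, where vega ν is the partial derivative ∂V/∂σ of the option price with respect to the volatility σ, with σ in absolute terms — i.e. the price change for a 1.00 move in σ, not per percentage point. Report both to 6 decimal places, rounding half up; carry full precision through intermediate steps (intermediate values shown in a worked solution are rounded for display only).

σ√T = 0.4719·√0.355 = 0.281167
d₁ = (ln(S/K) + (r+σ²/2)T) / (σ√T) = (ln(239.48/259.83) + (0.0641+0.4719²/2)·0.355) / 0.281167 = (-0.081558 + 0.062283) / 0.281167 = -0.068553
d₂ = d₁ − σ√T = -0.068553 − 0.281167 = -0.349720
e^{−rT} = e^{−0.0641·0.355} = 0.977501
N(d₁) = 0.472673,  N(d₂) = 0.363275
Call price V = S·N(d₁) − K·e^{−rT}·N(d₂) = 113.195687 − 92.266001 = 20.929686
φ(d₁) = (1/√(2π))·e^{−d₁²/2} = 0.398006
ν = S·φ(d₁)·√T = 56.790150

price = 20.929686
ν = 56.790150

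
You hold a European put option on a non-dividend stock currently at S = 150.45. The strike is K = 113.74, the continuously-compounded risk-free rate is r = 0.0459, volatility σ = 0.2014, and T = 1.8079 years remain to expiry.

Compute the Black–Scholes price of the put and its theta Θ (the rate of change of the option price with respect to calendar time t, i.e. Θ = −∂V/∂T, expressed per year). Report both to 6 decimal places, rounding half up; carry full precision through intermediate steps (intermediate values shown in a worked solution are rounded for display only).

price = 1.413112
Θ = -0.965971

σ√T = 0.2014·√1.8079 = 0.270799
d₁ = (ln(S/K) + (r+σ²/2)T) / (σ√T) = (ln(150.45/113.74) + (0.0459+0.2014²/2)·1.8079) / 0.270799 = (0.279716 + 0.119649) / 0.270799 = 1.474764
d₂ = d₁ − σ√T = 1.474764 − 0.270799 = 1.203965
e^{−rT} = e^{−0.0459·1.8079} = 0.920367
N(−d₁) = 0.070138,  N(−d₂) = 0.114302
Put price V = K·e^{−rT}·N(−d₂) − S·N(−d₁) = 11.965375 − 10.552263 = 1.413112
φ(d₁) = (1/√(2π))·e^{−d₁²/2} = 0.134472
Θ = −S·φ(d₁)·σ/(2√T) + r·K·e^{−rT}·N(−d₂) = −1.515182 + 0.549211 = -0.965971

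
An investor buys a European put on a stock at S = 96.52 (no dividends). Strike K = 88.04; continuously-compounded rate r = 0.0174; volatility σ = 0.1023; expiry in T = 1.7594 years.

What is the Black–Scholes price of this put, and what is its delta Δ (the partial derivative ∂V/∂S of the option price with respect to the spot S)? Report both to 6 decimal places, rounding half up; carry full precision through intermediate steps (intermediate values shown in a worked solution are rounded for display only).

price = 1.227948
Δ = -0.165736

σ√T = 0.1023·√1.7594 = 0.135693
d₁ = (ln(S/K) + (r+σ²/2)T) / (σ√T) = (ln(96.52/88.04) + (0.0174+0.1023²/2)·1.7594) / 0.135693 = (0.091959 + 0.039820) / 0.135693 = 0.971153
d₂ = d₁ − σ√T = 0.971153 − 0.135693 = 0.835460
e^{−rT} = e^{−0.0174·1.7594} = 0.969850
N(−d₁) = 0.165736,  N(−d₂) = 0.201729
Put price V = K·e^{−rT}·N(−d₂) − S·N(−d₁) = 17.224783 − 15.996835 = 1.227948
Δ = −N(−d₁) = -0.165736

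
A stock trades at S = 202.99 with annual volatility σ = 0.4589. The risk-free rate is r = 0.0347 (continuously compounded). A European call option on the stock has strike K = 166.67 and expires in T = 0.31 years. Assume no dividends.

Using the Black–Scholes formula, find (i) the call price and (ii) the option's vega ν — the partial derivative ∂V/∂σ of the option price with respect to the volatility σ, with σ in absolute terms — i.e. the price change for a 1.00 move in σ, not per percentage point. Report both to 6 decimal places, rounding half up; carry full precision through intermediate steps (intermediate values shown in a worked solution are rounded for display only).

σ√T = 0.4589·√0.31 = 0.255505
d₁ = (ln(S/K) + (r+σ²/2)T) / (σ√T) = (ln(202.99/166.67) + (0.0347+0.4589²/2)·0.31) / 0.255505 = (0.197141 + 0.043398) / 0.255505 = 0.941428
d₂ = d₁ − σ√T = 0.941428 − 0.255505 = 0.685923
e^{−rT} = e^{−0.0347·0.31} = 0.989301
N(d₁) = 0.826757,  N(d₂) = 0.753619
Call price V = S·N(d₁) − K·e^{−rT}·N(d₂) = 167.823437 − 124.261812 = 43.561625
φ(d₁) = (1/√(2π))·e^{−d₁²/2} = 0.256127
ν = S·φ(d₁)·√T = 28.947491

price = 43.561625
ν = 28.947491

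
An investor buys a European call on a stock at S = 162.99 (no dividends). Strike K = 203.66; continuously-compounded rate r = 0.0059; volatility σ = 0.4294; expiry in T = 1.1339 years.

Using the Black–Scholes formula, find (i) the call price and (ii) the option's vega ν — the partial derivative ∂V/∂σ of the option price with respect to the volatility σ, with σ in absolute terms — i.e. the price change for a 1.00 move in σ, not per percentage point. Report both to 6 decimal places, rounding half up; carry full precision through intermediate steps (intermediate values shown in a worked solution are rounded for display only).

σ√T = 0.4294·√1.1339 = 0.457245
d₁ = (ln(S/K) + (r+σ²/2)T) / (σ√T) = (ln(162.99/203.66) + (0.0059+0.4294²/2)·1.1339) / 0.457245 = (-0.222763 + 0.111227) / 0.457245 = -0.243931
d₂ = d₁ − σ√T = -0.243931 − 0.457245 = -0.701177
e^{−rT} = e^{−0.0059·1.1339} = 0.993332
N(d₁) = 0.403642,  N(d₂) = 0.241596
Call price V = S·N(d₁) − K·e^{−rT}·N(d₂) = 65.789628 − 48.875456 = 16.914172
φ(d₁) = (1/√(2π))·e^{−d₁²/2} = 0.387248
ν = S·φ(d₁)·√T = 67.210578

price = 16.914172
ν = 67.210578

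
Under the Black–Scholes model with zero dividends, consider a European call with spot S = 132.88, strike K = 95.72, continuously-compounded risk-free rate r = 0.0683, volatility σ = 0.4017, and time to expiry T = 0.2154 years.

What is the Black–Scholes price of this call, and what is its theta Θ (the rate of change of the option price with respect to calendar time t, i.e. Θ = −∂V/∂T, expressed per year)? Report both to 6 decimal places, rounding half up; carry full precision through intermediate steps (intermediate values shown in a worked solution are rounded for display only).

price = 38.827387
Θ = -9.733236

σ√T = 0.4017·√0.2154 = 0.186434
d₁ = (ln(S/K) + (r+σ²/2)T) / (σ√T) = (ln(132.88/95.72) + (0.0683+0.4017²/2)·0.2154) / 0.186434 = (0.328019 + 0.032091) / 0.186434 = 1.931569
d₂ = d₁ − σ√T = 1.931569 − 0.186434 = 1.745135
e^{−rT} = e^{−0.0683·0.2154} = 0.985396
N(d₁) = 0.973294,  N(d₂) = 0.959519
Call price V = S·N(d₁) − K·e^{−rT}·N(d₂) = 129.331260 − 90.503873 = 38.827387
φ(d₁) = (1/√(2π))·e^{−d₁²/2} = 0.061765
Θ = −S·φ(d₁)·σ/(2√T) − r·K·e^{−rT}·N(d₂) = −3.551821 − 6.181414 = -9.733236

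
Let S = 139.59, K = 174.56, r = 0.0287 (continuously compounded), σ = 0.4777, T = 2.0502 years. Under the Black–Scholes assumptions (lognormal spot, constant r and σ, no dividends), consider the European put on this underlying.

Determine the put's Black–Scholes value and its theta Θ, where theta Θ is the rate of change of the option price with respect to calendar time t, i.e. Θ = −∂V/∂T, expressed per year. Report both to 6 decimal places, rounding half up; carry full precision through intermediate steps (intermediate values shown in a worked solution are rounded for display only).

σ√T = 0.4777·√2.0502 = 0.683996
d₁ = (ln(S/K) + (r+σ²/2)T) / (σ√T) = (ln(139.59/174.56) + (0.0287+0.4777²/2)·2.0502) / 0.683996 = (-0.223559 + 0.292766) / 0.683996 = 0.101180
d₂ = d₁ − σ√T = 0.101180 − 0.683996 = -0.582815
e^{−rT} = e^{−0.0287·2.0502} = 0.942857
N(−d₁) = 0.459704,  N(−d₂) = 0.719991
Put price V = K·e^{−rT}·N(−d₂) − S·N(−d₁) = 118.499833 − 64.170041 = 54.329792
φ(d₁) = (1/√(2π))·e^{−d₁²/2} = 0.396905
Θ = −S·φ(d₁)·σ/(2√T) + r·K·e^{−rT}·N(−d₂) = −9.242053 + 3.400945 = -5.841108

price = 54.329792
Θ = -5.841108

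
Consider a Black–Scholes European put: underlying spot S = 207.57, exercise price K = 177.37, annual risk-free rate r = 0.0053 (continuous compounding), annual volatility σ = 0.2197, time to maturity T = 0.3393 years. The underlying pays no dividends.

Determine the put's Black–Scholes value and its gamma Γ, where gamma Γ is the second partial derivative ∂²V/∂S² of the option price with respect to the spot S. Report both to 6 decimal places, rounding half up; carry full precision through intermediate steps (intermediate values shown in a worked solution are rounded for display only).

σ√T = 0.2197·√0.3393 = 0.127974
d₁ = (ln(S/K) + (r+σ²/2)T) / (σ√T) = (ln(207.57/177.37) + (0.0053+0.2197²/2)·0.3393) / 0.127974 = (0.157231 + 0.009987) / 0.127974 = 1.306653
d₂ = d₁ − σ√T = 1.306653 − 0.127974 = 1.178679
e^{−rT} = e^{−0.0053·0.3393} = 0.998203
N(−d₁) = 0.095665,  N(−d₂) = 0.119263
Put price V = K·e^{−rT}·N(−d₂) − S·N(−d₁) = 21.115689 − 19.857258 = 1.258431
φ(d₁) = (1/√(2π))·e^{−d₁²/2} = 0.169889
Γ = φ(d₁) / (S·σ·√T) = 0.006396

price = 1.258431
Γ = 0.006396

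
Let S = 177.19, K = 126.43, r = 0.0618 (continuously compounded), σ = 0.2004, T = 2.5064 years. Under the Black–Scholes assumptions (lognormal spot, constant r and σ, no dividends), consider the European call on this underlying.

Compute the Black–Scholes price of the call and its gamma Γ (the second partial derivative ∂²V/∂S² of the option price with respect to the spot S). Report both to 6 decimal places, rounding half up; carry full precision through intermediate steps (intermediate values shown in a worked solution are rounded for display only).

price = 70.034166
Γ = 0.001643

σ√T = 0.2004·√2.5064 = 0.317266
d₁ = (ln(S/K) + (r+σ²/2)T) / (σ√T) = (ln(177.19/126.43) + (0.0618+0.2004²/2)·2.5064) / 0.317266 = (0.337534 + 0.205224) / 0.317266 = 1.710737
d₂ = d₁ − σ√T = 1.710737 − 0.317266 = 1.393472
e^{−rT} = e^{−0.0618·2.5064} = 0.856505
N(d₁) = 0.956435,  N(d₂) = 0.918261
Call price V = S·N(d₁) − K·e^{−rT}·N(d₂) = 169.470754 − 99.436587 = 70.034166
φ(d₁) = (1/√(2π))·e^{−d₁²/2} = 0.092343
Γ = φ(d₁) / (S·σ·√T) = 0.001643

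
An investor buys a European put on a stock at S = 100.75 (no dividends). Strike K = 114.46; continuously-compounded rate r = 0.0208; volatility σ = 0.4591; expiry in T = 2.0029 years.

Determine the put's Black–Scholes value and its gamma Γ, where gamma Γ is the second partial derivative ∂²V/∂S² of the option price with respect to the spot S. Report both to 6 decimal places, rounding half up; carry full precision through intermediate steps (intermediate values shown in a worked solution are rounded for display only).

price = 31.559801
Γ = 0.005982

σ√T = 0.4591·√2.0029 = 0.649736
d₁ = (ln(S/K) + (r+σ²/2)T) / (σ√T) = (ln(100.75/114.46) + (0.0208+0.4591²/2)·2.0029) / 0.649736 = (-0.127583 + 0.252739) / 0.649736 = 0.192625
d₂ = d₁ − σ√T = 0.192625 − 0.649736 = -0.457111
e^{−rT} = e^{−0.0208·2.0029} = 0.959196
N(−d₁) = 0.423626,  N(−d₂) = 0.676204
Put price V = K·e^{−rT}·N(−d₂) − S·N(−d₁) = 74.240146 − 42.680345 = 31.559801
φ(d₁) = (1/√(2π))·e^{−d₁²/2} = 0.391609
Γ = φ(d₁) / (S·σ·√T) = 0.005982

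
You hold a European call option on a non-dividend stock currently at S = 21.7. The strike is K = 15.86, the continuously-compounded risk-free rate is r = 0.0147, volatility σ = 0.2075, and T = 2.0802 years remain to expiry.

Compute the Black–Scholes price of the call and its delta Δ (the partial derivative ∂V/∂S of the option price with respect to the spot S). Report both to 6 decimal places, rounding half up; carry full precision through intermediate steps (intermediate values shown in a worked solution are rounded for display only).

price = 6.654867
Δ = 0.903094

σ√T = 0.2075·√2.0802 = 0.299275
d₁ = (ln(S/K) + (r+σ²/2)T) / (σ√T) = (ln(21.7/15.86) + (0.0147+0.2075²/2)·2.0802) / 0.299275 = (0.313512 + 0.075362) / 0.299275 = 1.299386
d₂ = d₁ − σ√T = 1.299386 − 0.299275 = 1.000110
e^{−rT} = e^{−0.0147·2.0802} = 0.969884
N(d₁) = 0.903094,  N(d₂) = 0.841371
Call price V = S·N(d₁) − K·e^{−rT}·N(d₂) = 19.597144 − 12.942277 = 6.654867
Δ = N(d₁) = 0.903094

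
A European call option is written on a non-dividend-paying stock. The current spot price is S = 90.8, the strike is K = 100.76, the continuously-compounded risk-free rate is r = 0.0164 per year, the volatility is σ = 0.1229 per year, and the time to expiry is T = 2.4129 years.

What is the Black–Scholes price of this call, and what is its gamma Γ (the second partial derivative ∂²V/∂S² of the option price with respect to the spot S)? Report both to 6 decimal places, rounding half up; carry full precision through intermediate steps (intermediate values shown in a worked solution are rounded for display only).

price = 4.511794
Γ = 0.022348

σ√T = 0.1229·√2.4129 = 0.190907
d₁ = (ln(S/K) + (r+σ²/2)T) / (σ√T) = (ln(90.8/100.76) + (0.0164+0.1229²/2)·2.4129) / 0.190907 = (-0.104082 + 0.057794) / 0.190907 = -0.242463
d₂ = d₁ − σ√T = -0.242463 − 0.190907 = -0.433370
e^{−rT} = e^{−0.0164·2.4129} = 0.961201
N(d₁) = 0.404211,  N(d₂) = 0.332373
Call price V = S·N(d₁) − K·e^{−rT}·N(d₂) = 36.702325 − 32.190531 = 4.511794
φ(d₁) = (1/√(2π))·e^{−d₁²/2} = 0.387386
Γ = φ(d₁) / (S·σ·√T) = 0.022348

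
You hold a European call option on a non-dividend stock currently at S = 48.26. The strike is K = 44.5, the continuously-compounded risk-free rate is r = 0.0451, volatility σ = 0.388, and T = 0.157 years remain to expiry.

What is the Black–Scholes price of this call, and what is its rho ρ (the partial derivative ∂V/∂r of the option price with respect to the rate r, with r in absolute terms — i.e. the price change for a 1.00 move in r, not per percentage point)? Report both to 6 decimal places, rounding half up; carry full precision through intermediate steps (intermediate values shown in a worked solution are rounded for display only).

price = 5.321577
ρ = 4.788992

σ√T = 0.388·√0.157 = 0.153738
d₁ = (ln(S/K) + (r+σ²/2)T) / (σ√T) = (ln(48.26/44.5) + (0.0451+0.388²/2)·0.157) / 0.153738 = (0.081114 + 0.018898) / 0.153738 = 0.650537
d₂ = d₁ − σ√T = 0.650537 − 0.153738 = 0.496799
e^{−rT} = e^{−0.0451·0.157} = 0.992944
N(d₁) = 0.742327,  N(d₂) = 0.690334
Call price V = S·N(d₁) − K·e^{−rT}·N(d₂) = 35.824709 − 30.503132 = 5.321577
ρ = K·T·e^{−rT}·N(d₂) = 4.788992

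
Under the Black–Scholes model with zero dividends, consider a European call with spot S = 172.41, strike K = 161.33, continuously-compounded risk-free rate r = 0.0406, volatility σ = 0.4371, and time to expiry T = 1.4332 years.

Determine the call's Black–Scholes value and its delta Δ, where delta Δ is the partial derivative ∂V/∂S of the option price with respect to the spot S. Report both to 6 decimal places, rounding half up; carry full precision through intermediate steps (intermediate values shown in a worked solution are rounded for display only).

price = 44.523337
Δ = 0.691383

σ√T = 0.4371·√1.4332 = 0.523280
d₁ = (ln(S/K) + (r+σ²/2)T) / (σ√T) = (ln(172.41/161.33) + (0.0406+0.4371²/2)·1.4332) / 0.523280 = (0.066423 + 0.195099) / 0.523280 = 0.499775
d₂ = d₁ − σ√T = 0.499775 − 0.523280 = -0.023505
e^{−rT} = e^{−0.0406·1.4332} = 0.943473
N(d₁) = 0.691383,  N(d₂) = 0.490624
Call price V = S·N(d₁) − K·e^{−rT}·N(d₂) = 119.201390 − 74.678053 = 44.523337
Δ = N(d₁) = 0.691383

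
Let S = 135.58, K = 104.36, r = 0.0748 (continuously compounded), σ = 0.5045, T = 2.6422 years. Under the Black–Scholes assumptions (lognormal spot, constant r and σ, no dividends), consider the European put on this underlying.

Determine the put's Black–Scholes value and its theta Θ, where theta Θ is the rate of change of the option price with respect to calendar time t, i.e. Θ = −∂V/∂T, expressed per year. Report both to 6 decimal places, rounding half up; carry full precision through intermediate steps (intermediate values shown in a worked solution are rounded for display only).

price = 15.209000
Θ = -2.421942

σ√T = 0.5045·√2.6422 = 0.820057
d₁ = (ln(S/K) + (r+σ²/2)T) / (σ√T) = (ln(135.58/104.36) + (0.0748+0.5045²/2)·2.6422) / 0.820057 = (0.261715 + 0.533883) / 0.820057 = 0.970175
d₂ = d₁ − σ√T = 0.970175 − 0.820057 = 0.150118
e^{−rT} = e^{−0.0748·2.6422} = 0.820668
N(−d₁) = 0.165980,  N(−d₂) = 0.440336
Put price V = K·e^{−rT}·N(−d₂) − S·N(−d₁) = 37.712522 − 22.503522 = 15.209000
φ(d₁) = (1/√(2π))·e^{−d₁²/2} = 0.249185
Θ = −S·φ(d₁)·σ/(2√T) + r·K·e^{−rT}·N(−d₂) = −5.242839 + 2.820897 = -2.421942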